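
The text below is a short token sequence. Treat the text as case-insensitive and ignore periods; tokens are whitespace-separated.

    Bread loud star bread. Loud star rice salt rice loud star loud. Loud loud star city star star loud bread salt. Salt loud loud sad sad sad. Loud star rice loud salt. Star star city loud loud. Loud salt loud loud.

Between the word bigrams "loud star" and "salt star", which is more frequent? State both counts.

"loud star": 5 occurrences
"salt star": 1 occurrence

"loud star" (5 vs 1)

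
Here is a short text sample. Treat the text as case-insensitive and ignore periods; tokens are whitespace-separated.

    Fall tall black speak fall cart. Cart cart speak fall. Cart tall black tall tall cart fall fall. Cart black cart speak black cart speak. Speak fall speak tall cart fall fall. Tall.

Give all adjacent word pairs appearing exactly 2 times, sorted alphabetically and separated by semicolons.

black cart; cart cart; cart fall; fall fall; fall tall; tall black; tall cart

Bigram counts meeting the condition (exactly 2 times):
  black cart: 2
  cart cart: 2
  cart fall: 2
  fall fall: 2
  fall tall: 2
  tall black: 2
  tall cart: 2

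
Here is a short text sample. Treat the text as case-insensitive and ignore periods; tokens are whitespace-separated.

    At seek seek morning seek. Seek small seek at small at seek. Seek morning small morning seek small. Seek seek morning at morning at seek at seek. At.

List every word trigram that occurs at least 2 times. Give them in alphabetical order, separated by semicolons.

Trigram counts meeting the condition (at least 2 times):
  at seek at: 2
  at seek seek: 2
  seek seek morning: 3
  seek small seek: 2

at seek at; at seek seek; seek seek morning; seek small seek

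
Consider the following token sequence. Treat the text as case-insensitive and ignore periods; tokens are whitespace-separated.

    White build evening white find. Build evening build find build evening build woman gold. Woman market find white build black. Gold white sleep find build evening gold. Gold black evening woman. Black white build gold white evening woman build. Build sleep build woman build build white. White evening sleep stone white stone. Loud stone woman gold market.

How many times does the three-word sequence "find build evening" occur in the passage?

3

Scanning the 55 overlapping trigram windows for "find build evening":
  position 5–7: find build evening
  position 9–11: find build evening
  position 24–26: find build evening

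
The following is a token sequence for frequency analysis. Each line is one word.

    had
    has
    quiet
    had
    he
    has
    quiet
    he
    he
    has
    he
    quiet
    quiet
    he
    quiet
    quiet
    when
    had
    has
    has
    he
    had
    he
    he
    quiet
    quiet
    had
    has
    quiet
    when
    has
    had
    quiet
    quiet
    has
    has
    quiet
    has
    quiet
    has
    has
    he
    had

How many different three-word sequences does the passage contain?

34

43 tokens → 41 trigram windows in total.
Repeated trigrams (each contributes count−1 duplicates):
  he quiet quiet: 3
  had has quiet: 2
  has has he: 2
  has he had: 2
  has quiet has: 2
  quiet has has: 2
7 duplicate windows → 41 − 7 = 34 distinct.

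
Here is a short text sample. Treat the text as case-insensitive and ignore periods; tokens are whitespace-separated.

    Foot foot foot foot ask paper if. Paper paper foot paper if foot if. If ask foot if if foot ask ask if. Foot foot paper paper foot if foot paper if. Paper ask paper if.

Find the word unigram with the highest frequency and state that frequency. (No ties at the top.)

Unigram frequencies (highest first):
  foot: 12
  if: 10
  paper: 9
  ask: 5

"foot", 12 times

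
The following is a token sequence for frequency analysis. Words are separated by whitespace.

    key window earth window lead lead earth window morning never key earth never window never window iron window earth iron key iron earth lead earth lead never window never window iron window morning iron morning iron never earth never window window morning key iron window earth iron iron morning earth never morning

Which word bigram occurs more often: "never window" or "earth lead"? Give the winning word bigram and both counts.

"never window": 5 occurrences
"earth lead": 2 occurrences

"never window" (5 vs 2)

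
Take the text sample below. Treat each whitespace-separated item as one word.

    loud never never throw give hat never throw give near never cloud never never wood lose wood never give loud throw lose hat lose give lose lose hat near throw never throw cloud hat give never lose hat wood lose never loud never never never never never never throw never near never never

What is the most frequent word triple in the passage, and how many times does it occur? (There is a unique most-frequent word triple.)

"never never never", 4 times

Trigram frequencies (highest first):
  never never never: 4
  loud never never: 2
  never never throw: 2
  never throw give: 2
  throw give hat: 1
  give hat never: 1
  … (39 more, each ≤ 1)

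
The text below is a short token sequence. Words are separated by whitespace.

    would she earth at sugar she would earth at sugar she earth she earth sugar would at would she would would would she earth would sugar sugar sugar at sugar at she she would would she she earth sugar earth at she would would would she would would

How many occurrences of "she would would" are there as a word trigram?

4

Scanning the 46 overlapping trigram windows for "she would would":
  position 19–21: she would would
  position 33–35: she would would
  position 42–44: she would would
  position 46–48: she would would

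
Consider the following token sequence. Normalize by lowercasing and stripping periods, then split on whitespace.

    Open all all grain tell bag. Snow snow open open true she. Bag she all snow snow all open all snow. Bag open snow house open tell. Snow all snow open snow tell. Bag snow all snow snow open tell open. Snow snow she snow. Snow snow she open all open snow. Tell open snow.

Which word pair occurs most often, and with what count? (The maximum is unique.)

Bigram frequencies (highest first):
  snow snow: 6
  open snow: 5
  all snow: 4
  open all: 3
  snow open: 3
  snow all: 3
  … (23 more, each ≤ 2)

"snow snow", 6 times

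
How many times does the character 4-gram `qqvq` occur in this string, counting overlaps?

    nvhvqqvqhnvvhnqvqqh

Sliding a length-4 window over the 19 characters (16 positions):
  position 5–8: qqvq

1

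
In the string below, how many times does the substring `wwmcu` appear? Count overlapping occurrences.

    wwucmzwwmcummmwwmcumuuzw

Sliding a length-5 window over the 24 characters (20 positions):
  position 7–11: wwmcu
  position 15–19: wwmcu

2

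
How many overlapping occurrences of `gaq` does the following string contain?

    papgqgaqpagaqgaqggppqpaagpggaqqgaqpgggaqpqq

6

Sliding a length-3 window over the 43 characters (41 positions):
  position 6–8: gaq
  position 11–13: gaq
  position 14–16: gaq
  position 28–30: gaq
  position 32–34: gaq
  position 38–40: gaq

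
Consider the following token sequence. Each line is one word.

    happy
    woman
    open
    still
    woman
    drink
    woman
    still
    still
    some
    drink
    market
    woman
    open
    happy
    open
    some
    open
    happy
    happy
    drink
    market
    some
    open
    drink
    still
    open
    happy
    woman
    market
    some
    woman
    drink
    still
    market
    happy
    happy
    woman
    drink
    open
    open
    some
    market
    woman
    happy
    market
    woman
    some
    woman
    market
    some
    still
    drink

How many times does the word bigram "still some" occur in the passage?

Scanning the 52 overlapping bigram windows for "still some":
  position 9–10: still some

1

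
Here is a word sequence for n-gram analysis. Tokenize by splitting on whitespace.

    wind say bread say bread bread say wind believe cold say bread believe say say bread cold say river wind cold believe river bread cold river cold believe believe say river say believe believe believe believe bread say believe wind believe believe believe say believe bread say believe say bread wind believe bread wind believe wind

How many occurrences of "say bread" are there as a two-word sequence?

Scanning the 55 overlapping bigram windows for "say bread":
  position 2–3: say bread
  position 4–5: say bread
  position 11–12: say bread
  position 15–16: say bread
  position 49–50: say bread

5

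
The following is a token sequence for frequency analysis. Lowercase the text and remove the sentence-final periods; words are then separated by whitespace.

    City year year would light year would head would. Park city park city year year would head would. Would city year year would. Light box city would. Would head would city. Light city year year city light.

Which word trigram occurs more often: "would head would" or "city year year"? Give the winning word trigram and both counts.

"would head would": 3 occurrences
"city year year": 4 occurrences

"city year year" (4 vs 3)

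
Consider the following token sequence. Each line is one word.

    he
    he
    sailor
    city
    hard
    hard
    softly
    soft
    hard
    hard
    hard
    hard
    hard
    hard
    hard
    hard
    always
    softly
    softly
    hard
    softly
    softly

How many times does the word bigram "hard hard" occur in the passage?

Scanning the 21 overlapping bigram windows for "hard hard":
  position 5–6: hard hard
  position 9–10: hard hard
  position 10–11: hard hard
  position 11–12: hard hard
  position 12–13: hard hard
  position 13–14: hard hard
  position 14–15: hard hard
  position 15–16: hard hard

8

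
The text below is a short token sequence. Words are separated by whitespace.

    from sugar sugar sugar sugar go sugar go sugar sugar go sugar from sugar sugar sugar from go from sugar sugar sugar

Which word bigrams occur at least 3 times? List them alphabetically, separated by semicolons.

Bigram counts meeting the condition (at least 3 times):
  from sugar: 3
  go sugar: 3
  sugar go: 3
  sugar sugar: 8

from sugar; go sugar; sugar go; sugar sugar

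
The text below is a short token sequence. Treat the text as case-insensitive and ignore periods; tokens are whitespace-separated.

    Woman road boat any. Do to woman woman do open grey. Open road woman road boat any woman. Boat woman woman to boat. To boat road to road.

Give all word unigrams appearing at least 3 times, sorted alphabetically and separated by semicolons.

boat; road; to; woman

Unigram counts meeting the condition (at least 3 times):
  boat: 5
  road: 5
  to: 4
  woman: 7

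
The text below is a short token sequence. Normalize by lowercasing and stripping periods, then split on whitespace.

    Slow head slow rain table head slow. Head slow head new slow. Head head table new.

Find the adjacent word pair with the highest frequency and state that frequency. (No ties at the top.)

"slow head", 4 times

Bigram frequencies (highest first):
  slow head: 4
  head slow: 3
  slow rain: 1
  rain table: 1
  table head: 1
  head new: 1
  … (4 more, each ≤ 1)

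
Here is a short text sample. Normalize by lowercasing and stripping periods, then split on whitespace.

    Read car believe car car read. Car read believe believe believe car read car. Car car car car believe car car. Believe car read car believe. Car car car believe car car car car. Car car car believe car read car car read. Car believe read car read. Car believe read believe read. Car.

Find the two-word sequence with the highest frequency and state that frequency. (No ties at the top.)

"car car", 15 times

Bigram frequencies (highest first):
  car car: 15
  read car: 9
  car believe: 8
  believe car: 7
  car read: 7
  believe read: 3
  … (2 more, each ≤ 2)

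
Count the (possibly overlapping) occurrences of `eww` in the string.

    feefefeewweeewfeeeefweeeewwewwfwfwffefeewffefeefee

Sliding a length-3 window over the 50 characters (48 positions):
  position 8–10: eww
  position 25–27: eww
  position 28–30: eww

3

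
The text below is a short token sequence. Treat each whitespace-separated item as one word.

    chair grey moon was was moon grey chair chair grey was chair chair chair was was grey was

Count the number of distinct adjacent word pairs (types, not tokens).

18 tokens → 17 bigram windows in total.
Repeated bigrams (each contributes count−1 duplicates):
  chair chair: 3
  chair grey: 2
  grey was: 2
  was was: 2
5 duplicate windows → 17 − 5 = 12 distinct.

12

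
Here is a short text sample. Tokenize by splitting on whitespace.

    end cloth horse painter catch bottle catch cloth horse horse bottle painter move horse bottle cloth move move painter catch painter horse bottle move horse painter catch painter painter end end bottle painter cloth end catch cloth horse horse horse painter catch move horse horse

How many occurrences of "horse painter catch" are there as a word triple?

3

Scanning the 43 overlapping trigram windows for "horse painter catch":
  position 3–5: horse painter catch
  position 25–27: horse painter catch
  position 40–42: horse painter catch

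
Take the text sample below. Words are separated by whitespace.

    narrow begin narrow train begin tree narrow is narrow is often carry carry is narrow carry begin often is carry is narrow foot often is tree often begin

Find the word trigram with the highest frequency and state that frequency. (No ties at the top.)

"carry is narrow", 2 times

Trigram frequencies (highest first):
  carry is narrow: 2
  narrow begin narrow: 1
  begin narrow train: 1
  narrow train begin: 1
  train begin tree: 1
  begin tree narrow: 1
  … (19 more, each ≤ 1)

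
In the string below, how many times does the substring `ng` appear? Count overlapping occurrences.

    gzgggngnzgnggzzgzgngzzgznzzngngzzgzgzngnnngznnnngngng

10

Sliding a length-2 window over the 53 characters (52 positions):
  position 6–7: ng
  position 11–12: ng
  position 19–20: ng
  position 28–29: ng
  position 30–31: ng
  position 38–39: ng
  position 42–43: ng
  position 48–49: ng
  position 50–51: ng
  position 52–53: ng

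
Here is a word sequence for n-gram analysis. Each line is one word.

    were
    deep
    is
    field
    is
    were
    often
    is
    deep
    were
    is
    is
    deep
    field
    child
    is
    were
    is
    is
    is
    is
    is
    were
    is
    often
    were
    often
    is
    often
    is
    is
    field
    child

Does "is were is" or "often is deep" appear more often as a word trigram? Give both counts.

"is were is" (2 vs 1)

"is were is": 2 occurrences
"often is deep": 1 occurrence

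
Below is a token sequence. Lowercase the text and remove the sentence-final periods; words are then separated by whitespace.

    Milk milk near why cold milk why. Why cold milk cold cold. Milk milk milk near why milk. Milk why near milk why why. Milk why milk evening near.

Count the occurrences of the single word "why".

8

Scanning the 29 tokens for "why":
  position 4: why
  position 7: why
  position 8: why
  position 17: why
  position 20: why
  position 23: why
  position 24: why
  position 26: why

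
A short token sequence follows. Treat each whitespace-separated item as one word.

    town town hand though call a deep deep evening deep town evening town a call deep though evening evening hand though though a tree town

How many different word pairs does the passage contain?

25 tokens → 24 bigram windows in total.
Repeated bigrams (each contributes count−1 duplicates):
  hand though: 2
1 duplicate windows → 24 − 1 = 23 distinct.

23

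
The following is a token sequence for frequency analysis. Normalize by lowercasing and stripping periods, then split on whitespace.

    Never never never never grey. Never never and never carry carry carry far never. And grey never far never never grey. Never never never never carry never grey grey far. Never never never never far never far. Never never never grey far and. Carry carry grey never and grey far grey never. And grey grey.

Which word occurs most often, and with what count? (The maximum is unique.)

Unigram frequencies (highest first):
  never: 26
  grey: 11
  far: 7
  carry: 6
  and: 5

"never", 26 times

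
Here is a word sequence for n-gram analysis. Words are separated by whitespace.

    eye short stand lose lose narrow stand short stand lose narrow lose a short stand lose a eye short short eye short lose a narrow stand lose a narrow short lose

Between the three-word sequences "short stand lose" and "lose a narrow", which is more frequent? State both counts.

"short stand lose": 3 occurrences
"lose a narrow": 2 occurrences

"short stand lose" (3 vs 2)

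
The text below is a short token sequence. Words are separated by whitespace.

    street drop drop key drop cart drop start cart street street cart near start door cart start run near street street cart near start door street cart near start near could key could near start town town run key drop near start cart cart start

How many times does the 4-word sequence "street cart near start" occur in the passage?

3

Scanning the 42 overlapping 4-gram windows for "street cart near start":
  position 11–14: street cart near start
  position 21–24: street cart near start
  position 26–29: street cart near start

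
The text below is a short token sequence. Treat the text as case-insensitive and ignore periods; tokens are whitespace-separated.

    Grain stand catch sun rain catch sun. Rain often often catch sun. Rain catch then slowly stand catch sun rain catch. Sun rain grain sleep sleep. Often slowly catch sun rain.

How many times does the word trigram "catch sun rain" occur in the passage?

Scanning the 29 overlapping trigram windows for "catch sun rain":
  position 3–5: catch sun rain
  position 6–8: catch sun rain
  position 11–13: catch sun rain
  position 18–20: catch sun rain
  position 21–23: catch sun rain
  position 29–31: catch sun rain

6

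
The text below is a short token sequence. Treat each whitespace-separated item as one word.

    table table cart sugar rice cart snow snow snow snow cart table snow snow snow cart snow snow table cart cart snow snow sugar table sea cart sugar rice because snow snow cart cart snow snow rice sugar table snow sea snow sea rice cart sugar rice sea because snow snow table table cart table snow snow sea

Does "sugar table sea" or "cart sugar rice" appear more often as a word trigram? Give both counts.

"cart sugar rice" (3 vs 1)

"sugar table sea": 1 occurrence
"cart sugar rice": 3 occurrences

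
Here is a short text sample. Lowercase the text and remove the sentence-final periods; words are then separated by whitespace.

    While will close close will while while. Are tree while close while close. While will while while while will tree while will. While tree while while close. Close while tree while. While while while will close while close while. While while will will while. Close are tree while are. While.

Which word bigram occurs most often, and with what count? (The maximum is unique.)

Bigram frequencies (highest first):
  while while: 9
  while will: 6
  tree while: 5
  while close: 5
  close while: 5
  will while: 4
  … (10 more, each ≤ 2)

"while while", 9 times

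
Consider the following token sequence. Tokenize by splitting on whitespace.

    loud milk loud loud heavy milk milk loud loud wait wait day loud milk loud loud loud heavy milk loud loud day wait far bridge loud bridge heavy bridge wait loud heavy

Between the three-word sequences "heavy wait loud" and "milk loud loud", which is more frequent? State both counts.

"milk loud loud" (4 vs 0)

"heavy wait loud": 0 occurrences
"milk loud loud": 4 occurrences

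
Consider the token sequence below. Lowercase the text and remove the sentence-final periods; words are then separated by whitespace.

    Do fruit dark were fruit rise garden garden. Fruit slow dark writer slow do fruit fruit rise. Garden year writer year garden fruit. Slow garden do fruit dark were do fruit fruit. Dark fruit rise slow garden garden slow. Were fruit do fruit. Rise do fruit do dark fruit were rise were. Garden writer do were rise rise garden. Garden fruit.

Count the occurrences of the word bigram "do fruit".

6

Scanning the 60 overlapping bigram windows for "do fruit":
  position 1–2: do fruit
  position 14–15: do fruit
  position 26–27: do fruit
  position 30–31: do fruit
  position 42–43: do fruit
  position 45–46: do fruit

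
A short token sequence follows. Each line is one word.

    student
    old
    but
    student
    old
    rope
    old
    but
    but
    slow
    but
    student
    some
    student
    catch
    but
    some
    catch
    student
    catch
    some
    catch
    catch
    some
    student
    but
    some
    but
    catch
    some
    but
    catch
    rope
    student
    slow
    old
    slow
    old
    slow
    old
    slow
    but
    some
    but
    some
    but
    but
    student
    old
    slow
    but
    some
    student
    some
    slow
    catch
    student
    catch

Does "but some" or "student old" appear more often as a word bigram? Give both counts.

"but some": 5 occurrences
"student old": 3 occurrences

"but some" (5 vs 3)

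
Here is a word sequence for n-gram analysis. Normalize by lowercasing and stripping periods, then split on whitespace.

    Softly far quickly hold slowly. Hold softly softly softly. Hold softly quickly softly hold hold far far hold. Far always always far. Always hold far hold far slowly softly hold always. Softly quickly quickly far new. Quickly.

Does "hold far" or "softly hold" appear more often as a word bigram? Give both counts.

"hold far": 4 occurrences
"softly hold": 3 occurrences

"hold far" (4 vs 3)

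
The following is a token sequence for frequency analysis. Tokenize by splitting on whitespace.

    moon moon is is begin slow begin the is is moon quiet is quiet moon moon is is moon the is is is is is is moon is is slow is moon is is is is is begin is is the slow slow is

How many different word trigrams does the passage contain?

44 tokens → 42 trigram windows in total.
Repeated trigrams (each contributes count−1 duplicates):
  is is is: 7
  moon is is: 4
  is is moon: 3
  is is begin: 2
  is moon is: 2
  moon moon is: 2
  the is is: 2
15 duplicate windows → 42 − 15 = 27 distinct.

27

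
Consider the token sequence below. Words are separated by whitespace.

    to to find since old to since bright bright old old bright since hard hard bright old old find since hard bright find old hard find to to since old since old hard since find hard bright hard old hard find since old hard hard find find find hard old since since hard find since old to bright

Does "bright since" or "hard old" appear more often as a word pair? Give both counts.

"hard old" (2 vs 1)

"bright since": 1 occurrence
"hard old": 2 occurrences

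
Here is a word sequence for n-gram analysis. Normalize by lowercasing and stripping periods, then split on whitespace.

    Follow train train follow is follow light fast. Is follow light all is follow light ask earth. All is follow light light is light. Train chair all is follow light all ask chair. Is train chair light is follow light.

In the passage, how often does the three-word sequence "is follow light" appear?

Scanning the 38 overlapping trigram windows for "is follow light":
  position 5–7: is follow light
  position 9–11: is follow light
  position 13–15: is follow light
  position 19–21: is follow light
  position 28–30: is follow light
  position 38–40: is follow light

6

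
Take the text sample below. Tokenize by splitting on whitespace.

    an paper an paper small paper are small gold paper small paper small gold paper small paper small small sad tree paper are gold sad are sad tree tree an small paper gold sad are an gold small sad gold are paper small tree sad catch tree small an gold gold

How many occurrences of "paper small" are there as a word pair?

Scanning the 50 overlapping bigram windows for "paper small":
  position 4–5: paper small
  position 10–11: paper small
  position 12–13: paper small
  position 15–16: paper small
  position 17–18: paper small
  position 42–43: paper small

6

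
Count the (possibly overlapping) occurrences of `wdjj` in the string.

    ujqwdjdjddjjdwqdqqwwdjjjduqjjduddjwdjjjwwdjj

Sliding a length-4 window over the 44 characters (41 positions):
  position 20–23: wdjj
  position 35–38: wdjj
  position 41–44: wdjj

3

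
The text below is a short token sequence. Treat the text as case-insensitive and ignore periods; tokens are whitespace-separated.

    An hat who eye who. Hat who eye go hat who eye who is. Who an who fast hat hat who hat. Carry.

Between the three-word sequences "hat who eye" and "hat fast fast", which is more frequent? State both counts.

"hat who eye": 3 occurrences
"hat fast fast": 0 occurrences

"hat who eye" (3 vs 0)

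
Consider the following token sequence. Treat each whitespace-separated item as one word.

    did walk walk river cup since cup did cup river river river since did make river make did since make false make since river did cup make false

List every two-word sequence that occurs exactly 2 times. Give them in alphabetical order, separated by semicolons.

Bigram counts meeting the condition (exactly 2 times):
  did cup: 2
  make false: 2
  river river: 2

did cup; make false; river river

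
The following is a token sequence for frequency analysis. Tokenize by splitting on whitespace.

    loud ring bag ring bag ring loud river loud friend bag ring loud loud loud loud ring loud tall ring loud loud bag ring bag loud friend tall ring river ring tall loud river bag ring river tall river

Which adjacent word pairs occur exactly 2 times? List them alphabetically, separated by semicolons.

Bigram counts meeting the condition (exactly 2 times):
  loud friend: 2
  loud ring: 2
  loud river: 2
  ring river: 2
  tall ring: 2

loud friend; loud ring; loud river; ring river; tall ring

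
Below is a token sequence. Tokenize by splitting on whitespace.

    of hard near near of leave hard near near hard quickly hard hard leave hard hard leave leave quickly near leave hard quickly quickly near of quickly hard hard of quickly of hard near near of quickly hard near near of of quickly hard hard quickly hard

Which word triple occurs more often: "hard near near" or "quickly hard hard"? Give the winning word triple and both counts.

"hard near near": 4 occurrences
"quickly hard hard": 3 occurrences

"hard near near" (4 vs 3)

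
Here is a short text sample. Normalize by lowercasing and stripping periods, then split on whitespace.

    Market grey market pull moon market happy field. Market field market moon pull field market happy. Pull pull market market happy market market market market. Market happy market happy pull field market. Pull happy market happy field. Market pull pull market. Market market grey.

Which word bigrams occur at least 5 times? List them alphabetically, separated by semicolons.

field market; market happy; market market

Bigram counts meeting the condition (at least 5 times):
  field market: 5
  market happy: 6
  market market: 7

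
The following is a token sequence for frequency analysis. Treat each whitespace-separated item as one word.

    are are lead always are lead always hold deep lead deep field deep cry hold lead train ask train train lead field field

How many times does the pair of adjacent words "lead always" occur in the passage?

2

Scanning the 22 overlapping bigram windows for "lead always":
  position 3–4: lead always
  position 6–7: lead always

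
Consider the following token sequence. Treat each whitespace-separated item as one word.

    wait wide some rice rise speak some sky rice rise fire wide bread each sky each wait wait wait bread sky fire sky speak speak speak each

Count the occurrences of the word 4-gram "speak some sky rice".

Scanning the 24 overlapping 4-gram windows for "speak some sky rice":
  position 6–9: speak some sky rice

1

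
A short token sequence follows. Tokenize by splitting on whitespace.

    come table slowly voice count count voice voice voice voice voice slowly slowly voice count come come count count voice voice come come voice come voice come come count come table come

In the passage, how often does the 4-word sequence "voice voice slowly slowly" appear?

1

Scanning the 29 overlapping 4-gram windows for "voice voice slowly slowly":
  position 10–13: voice voice slowly slowly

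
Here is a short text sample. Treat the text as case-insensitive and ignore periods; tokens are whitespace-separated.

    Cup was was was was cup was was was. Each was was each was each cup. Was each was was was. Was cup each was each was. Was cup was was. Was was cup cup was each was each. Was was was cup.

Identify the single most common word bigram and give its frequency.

Bigram frequencies (highest first):
  was was: 15
  was each: 7
  each was: 7
  cup was: 5
  was cup: 5
  each cup: 1
  … (2 more, each ≤ 1)

"was was", 15 times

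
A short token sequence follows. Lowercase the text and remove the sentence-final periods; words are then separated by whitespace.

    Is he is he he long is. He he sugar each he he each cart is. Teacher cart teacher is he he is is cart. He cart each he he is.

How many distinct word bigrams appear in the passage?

31 tokens → 30 bigram windows in total.
Repeated bigrams (each contributes count−1 duplicates):
  he he: 5
  is he: 4
  he is: 3
  each he: 2
10 duplicate windows → 30 − 10 = 20 distinct.

20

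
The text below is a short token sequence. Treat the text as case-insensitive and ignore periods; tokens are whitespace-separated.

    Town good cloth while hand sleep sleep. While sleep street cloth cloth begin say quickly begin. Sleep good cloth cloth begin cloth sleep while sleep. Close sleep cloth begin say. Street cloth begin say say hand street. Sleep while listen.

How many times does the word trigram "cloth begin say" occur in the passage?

Scanning the 38 overlapping trigram windows for "cloth begin say":
  position 12–14: cloth begin say
  position 28–30: cloth begin say
  position 32–34: cloth begin say

3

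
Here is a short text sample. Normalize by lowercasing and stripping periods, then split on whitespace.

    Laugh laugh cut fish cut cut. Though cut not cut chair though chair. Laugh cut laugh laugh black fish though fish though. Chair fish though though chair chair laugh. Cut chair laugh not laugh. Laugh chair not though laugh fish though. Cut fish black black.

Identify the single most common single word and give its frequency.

"laugh", 10 times

Unigram frequencies (highest first):
  laugh: 10
  cut: 8
  though: 8
  chair: 7
  fish: 6
  not: 3
  … (1 more, each ≤ 3)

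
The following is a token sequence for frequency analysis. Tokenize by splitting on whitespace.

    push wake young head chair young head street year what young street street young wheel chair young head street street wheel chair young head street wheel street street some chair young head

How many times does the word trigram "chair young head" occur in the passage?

4

Scanning the 30 overlapping trigram windows for "chair young head":
  position 5–7: chair young head
  position 16–18: chair young head
  position 22–24: chair young head
  position 30–32: chair young head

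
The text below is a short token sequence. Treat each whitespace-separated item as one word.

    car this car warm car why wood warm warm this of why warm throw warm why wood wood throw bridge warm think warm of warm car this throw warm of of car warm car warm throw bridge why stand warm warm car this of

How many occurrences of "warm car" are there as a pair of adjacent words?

Scanning the 43 overlapping bigram windows for "warm car":
  position 4–5: warm car
  position 25–26: warm car
  position 33–34: warm car
  position 41–42: warm car

4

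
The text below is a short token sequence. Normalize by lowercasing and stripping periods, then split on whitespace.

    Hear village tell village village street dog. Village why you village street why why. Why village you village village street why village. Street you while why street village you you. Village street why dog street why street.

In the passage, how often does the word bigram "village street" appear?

5

Scanning the 36 overlapping bigram windows for "village street":
  position 5–6: village street
  position 11–12: village street
  position 19–20: village street
  position 22–23: village street
  position 31–32: village street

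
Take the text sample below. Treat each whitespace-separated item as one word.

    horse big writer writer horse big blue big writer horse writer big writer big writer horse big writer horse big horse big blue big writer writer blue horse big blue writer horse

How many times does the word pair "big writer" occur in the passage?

Scanning the 31 overlapping bigram windows for "big writer":
  position 2–3: big writer
  position 8–9: big writer
  position 12–13: big writer
  position 14–15: big writer
  position 17–18: big writer
  position 24–25: big writer

6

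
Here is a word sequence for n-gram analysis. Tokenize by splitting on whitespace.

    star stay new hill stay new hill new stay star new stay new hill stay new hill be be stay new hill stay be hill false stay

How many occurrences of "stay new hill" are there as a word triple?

5

Scanning the 25 overlapping trigram windows for "stay new hill":
  position 2–4: stay new hill
  position 5–7: stay new hill
  position 12–14: stay new hill
  position 15–17: stay new hill
  position 20–22: stay new hill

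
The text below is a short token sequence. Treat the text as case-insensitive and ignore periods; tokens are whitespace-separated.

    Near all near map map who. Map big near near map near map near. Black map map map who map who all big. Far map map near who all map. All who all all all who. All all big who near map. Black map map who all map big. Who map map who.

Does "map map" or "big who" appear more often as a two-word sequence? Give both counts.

"map map" (6 vs 2)

"map map": 6 occurrences
"big who": 2 occurrences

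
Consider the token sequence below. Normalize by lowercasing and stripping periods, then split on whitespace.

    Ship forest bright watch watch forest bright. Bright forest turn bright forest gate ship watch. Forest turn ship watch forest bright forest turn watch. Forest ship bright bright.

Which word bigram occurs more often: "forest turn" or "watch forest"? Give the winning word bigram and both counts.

"watch forest" (4 vs 3)

"forest turn": 3 occurrences
"watch forest": 4 occurrences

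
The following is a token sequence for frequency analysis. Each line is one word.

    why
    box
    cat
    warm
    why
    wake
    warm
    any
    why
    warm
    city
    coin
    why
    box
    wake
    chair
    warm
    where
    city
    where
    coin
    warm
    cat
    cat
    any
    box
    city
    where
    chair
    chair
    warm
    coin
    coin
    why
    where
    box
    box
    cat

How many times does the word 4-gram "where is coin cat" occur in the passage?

0

Scanning the 35 overlapping 4-gram windows for "where is coin cat":
  (none found)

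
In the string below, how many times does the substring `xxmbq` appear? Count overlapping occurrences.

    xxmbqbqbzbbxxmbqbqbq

Sliding a length-5 window over the 20 characters (16 positions):
  position 1–5: xxmbq
  position 12–16: xxmbq

2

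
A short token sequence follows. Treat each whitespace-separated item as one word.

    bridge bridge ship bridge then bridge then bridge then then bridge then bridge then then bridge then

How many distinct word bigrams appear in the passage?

17 tokens → 16 bigram windows in total.
Repeated bigrams (each contributes count−1 duplicates):
  bridge then: 6
  then bridge: 5
  then then: 2
10 duplicate windows → 16 − 10 = 6 distinct.

6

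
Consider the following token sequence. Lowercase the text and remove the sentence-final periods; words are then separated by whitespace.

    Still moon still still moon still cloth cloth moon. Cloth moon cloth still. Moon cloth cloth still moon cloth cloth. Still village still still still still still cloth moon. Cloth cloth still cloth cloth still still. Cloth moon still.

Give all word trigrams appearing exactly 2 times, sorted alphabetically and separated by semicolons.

Trigram counts meeting the condition (exactly 2 times):
  cloth still moon: 2
  still cloth cloth: 2
  still cloth moon: 2
  still moon cloth: 2
  still moon still: 2
  still still cloth: 2

cloth still moon; still cloth cloth; still cloth moon; still moon cloth; still moon still; still still cloth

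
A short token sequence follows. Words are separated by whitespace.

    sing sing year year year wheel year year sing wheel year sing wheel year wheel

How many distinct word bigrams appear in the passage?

7

15 tokens → 14 bigram windows in total.
Repeated bigrams (each contributes count−1 duplicates):
  wheel year: 3
  year year: 3
  sing wheel: 2
  year sing: 2
  year wheel: 2
7 duplicate windows → 14 − 7 = 7 distinct.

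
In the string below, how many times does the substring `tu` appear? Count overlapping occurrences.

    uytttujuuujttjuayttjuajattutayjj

2

Sliding a length-2 window over the 32 characters (31 positions):
  position 5–6: tu
  position 26–27: tu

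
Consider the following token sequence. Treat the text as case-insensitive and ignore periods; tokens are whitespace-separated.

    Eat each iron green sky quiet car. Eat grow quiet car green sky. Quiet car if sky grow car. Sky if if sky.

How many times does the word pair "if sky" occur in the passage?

2

Scanning the 22 overlapping bigram windows for "if sky":
  position 16–17: if sky
  position 22–23: if sky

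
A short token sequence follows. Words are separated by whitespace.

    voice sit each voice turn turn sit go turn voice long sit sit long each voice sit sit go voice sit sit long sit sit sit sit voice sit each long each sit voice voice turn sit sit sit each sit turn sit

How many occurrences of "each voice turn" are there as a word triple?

Scanning the 41 overlapping trigram windows for "each voice turn":
  position 3–5: each voice turn

1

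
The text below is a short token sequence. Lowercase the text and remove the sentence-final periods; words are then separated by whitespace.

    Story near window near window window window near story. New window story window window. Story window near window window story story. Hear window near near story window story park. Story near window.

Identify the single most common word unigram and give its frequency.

Unigram frequencies (highest first):
  window: 13
  story: 9
  near: 7
  new: 1
  hear: 1
  park: 1

"window", 13 times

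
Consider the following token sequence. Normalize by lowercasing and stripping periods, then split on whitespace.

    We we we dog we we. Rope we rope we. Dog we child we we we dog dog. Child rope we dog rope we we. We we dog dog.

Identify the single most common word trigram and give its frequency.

"we we we", 4 times

Trigram frequencies (highest first):
  we we we: 4
  we we dog: 3
  we dog we: 2
  we rope we: 2
  rope we dog: 2
  we dog dog: 2
  … (12 more, each ≤ 1)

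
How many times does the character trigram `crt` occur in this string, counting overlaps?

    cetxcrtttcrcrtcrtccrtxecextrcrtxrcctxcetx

5

Sliding a length-3 window over the 41 characters (39 positions):
  position 5–7: crt
  position 12–14: crt
  position 15–17: crt
  position 19–21: crt
  position 29–31: crt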